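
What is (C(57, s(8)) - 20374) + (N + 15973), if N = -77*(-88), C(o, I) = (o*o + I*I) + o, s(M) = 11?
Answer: 5802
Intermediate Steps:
C(o, I) = o + I**2 + o**2 (C(o, I) = (o**2 + I**2) + o = (I**2 + o**2) + o = o + I**2 + o**2)
N = 6776
(C(57, s(8)) - 20374) + (N + 15973) = ((57 + 11**2 + 57**2) - 20374) + (6776 + 15973) = ((57 + 121 + 3249) - 20374) + 22749 = (3427 - 20374) + 22749 = -16947 + 22749 = 5802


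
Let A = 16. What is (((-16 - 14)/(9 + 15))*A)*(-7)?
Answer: 140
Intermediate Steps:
(((-16 - 14)/(9 + 15))*A)*(-7) = (((-16 - 14)/(9 + 15))*16)*(-7) = (-30/24*16)*(-7) = (-30*1/24*16)*(-7) = -5/4*16*(-7) = -20*(-7) = 140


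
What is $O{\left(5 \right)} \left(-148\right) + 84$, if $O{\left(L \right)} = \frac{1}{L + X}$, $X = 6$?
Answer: $\frac{776}{11} \approx 70.545$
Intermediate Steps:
$O{\left(L \right)} = \frac{1}{6 + L}$ ($O{\left(L \right)} = \frac{1}{L + 6} = \frac{1}{6 + L}$)
$O{\left(5 \right)} \left(-148\right) + 84 = \frac{1}{6 + 5} \left(-148\right) + 84 = \frac{1}{11} \left(-148\right) + 84 = - \frac{148}{11} + 84 = \frac{776}{11}$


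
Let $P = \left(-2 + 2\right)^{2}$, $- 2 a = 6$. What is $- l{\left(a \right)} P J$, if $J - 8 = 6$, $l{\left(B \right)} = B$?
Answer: $0$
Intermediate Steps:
$a = -3$ ($a = \left(- \frac{1}{2}\right) 6 = -3$)
$P = 0$ ($P = 0^{2} = 0$)
$J = 14$ ($J = 8 + 6 = 14$)
$- l{\left(a \right)} P J = - \left(-3\right) 0 \cdot 14 = \left(-1\right) 0 \cdot 14 = 0 \cdot 14 = 0$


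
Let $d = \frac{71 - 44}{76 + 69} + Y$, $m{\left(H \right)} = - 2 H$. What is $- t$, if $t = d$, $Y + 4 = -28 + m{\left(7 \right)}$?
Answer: $\frac{6643}{145} \approx 45.814$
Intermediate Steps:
$Y = -46$ ($Y = -4 - 42 = -46$)
$d = - \frac{6643}{145}$ ($d = \frac{71 - 44}{76 + 69} - 46 = \frac{1}{145} \cdot 27 - 46 = \frac{27}{145} - 46 = - \frac{6643}{145} \approx -45.814$)
$t = - \frac{6643}{145} \approx -45.814$
$- t = \left(-1\right) \left(- \frac{6643}{145}\right) = \frac{6643}{145}$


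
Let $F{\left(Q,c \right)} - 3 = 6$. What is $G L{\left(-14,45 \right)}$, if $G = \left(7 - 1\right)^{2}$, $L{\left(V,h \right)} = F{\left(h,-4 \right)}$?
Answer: $324$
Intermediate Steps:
$F{\left(Q,c \right)} = 9$ ($F{\left(Q,c \right)} = 3 + 6 = 9$)
$L{\left(V,h \right)} = 9$
$G = 36$ ($G = 6^{2} = 36$)
$G L{\left(-14,45 \right)} = 36 \cdot 9 = 324$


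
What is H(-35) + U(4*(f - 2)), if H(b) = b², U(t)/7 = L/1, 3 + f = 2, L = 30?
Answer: 1435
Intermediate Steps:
f = -1 (f = -3 + 2 = -1)
U(t) = 210 (U(t) = 7*(30/1) = 7*(30*1) = 7*30 = 210)
H(-35) + U(4*(f - 2)) = (-35)² + 210 = 1225 + 210 = 1435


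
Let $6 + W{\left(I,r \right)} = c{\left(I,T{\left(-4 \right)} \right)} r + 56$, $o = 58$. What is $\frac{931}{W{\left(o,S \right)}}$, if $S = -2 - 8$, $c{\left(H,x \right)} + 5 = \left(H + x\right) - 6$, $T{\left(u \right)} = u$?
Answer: $- \frac{49}{20} \approx -2.45$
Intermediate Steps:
$c{\left(H,x \right)} = -11 + H + x$ ($c{\left(H,x \right)} = -5 - \left(6 - H - x\right) = -5 + \left(-6 + H + x\right) = -11 + H + x$)
$S = -10$ ($S = -2 - 8 = -10$)
$W{\left(I,r \right)} = 50 + r \left(-15 + I\right)$ ($W{\left(I,r \right)} = -6 + \left(\left(-11 + I - 4\right) r + 56\right) = -6 + \left(\left(-15 + I\right) r + 56\right) = -6 + \left(r \left(-15 + I\right) + 56\right) = -6 + \left(56 + r \left(-15 + I\right)\right) = 50 + r \left(-15 + I\right)$)
$\frac{931}{W{\left(o,S \right)}} = \frac{931}{50 - 10 \left(-15 + 58\right)} = \frac{931}{50 - 430} = \frac{931}{-380} = 931 \left(- \frac{1}{380}\right) = - \frac{49}{20}$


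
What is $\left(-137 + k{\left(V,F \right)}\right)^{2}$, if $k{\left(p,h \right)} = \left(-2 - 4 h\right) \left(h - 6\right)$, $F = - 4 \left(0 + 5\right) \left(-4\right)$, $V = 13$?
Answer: $574321225$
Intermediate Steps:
$F = 80$ ($F = \left(-4\right) 5 \left(-4\right) = \left(-20\right) \left(-4\right) = 80$)
$k{\left(p,h \right)} = \left(-6 + h\right) \left(-2 - 4 h\right)$ ($k{\left(p,h \right)} = \left(-2 - 4 h\right) \left(-6 + h\right) = \left(-6 + h\right) \left(-2 - 4 h\right)$)
$\left(-137 + k{\left(V,F \right)}\right)^{2} = \left(-137 + \left(12 - 4 \cdot 80^{2} + 22 \cdot 80\right)\right)^{2} = \left(-137 + \left(12 - 25600 + 1760\right)\right)^{2} = \left(-137 - 23828\right)^{2} = \left(-23965\right)^{2} = 574321225$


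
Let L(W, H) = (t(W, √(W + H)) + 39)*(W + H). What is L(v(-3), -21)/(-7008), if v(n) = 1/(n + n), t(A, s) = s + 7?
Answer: 2921/21024 + 127*I*√762/252288 ≈ 0.13894 + 0.013896*I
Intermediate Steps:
t(A, s) = 7 + s
v(n) = 1/(2*n)
L(W, H) = (46 + √(H + W))*(H + W) (L(W, H) = ((7 + √(W + H)) + 39)*(W + H) = ((7 + √(H + W)) + 39)*(H + W) = (46 + √(H + W))*(H + W))
L(v(-3), -21)/(-7008) = (46*(-21) + 46*((½)/(-3)) - 21*√(-21 + (½)/(-3)) + ((½)/(-3))*√(-21 + (½)/(-3)))/(-7008) = (-966 + 46*((½)*(-⅓)) - 21*√(-21 + (½)*(-⅓)) + ((½)*(-⅓))*√(-21 + (½)*(-⅓)))*(-1/7008) = (-966 + 46*(-⅙) - 21*√(-21 - ⅙) - √(-21 - ⅙)/6)*(-1/7008) = (-966 - 23/3 - 7*I*√762/2 - I*√762/36)*(-1/7008) = (-2921/3 - 127*I*√762/36)*(-1/7008) = 2921/21024 + 127*I*√762/252288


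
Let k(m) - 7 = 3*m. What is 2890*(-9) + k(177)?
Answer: -25472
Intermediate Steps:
k(m) = 7 + 3*m
2890*(-9) + k(177) = 2890*(-9) + (7 + 3*177) = -26010 + (7 + 531) = -26010 + 538 = -25472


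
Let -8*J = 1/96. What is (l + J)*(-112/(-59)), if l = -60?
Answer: -322567/2832 ≈ -113.90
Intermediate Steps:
J = -1/768 (J = -⅛/96 = -⅛*1/96 = -1/768 ≈ -0.0013021)
(l + J)*(-112/(-59)) = (-60 - 1/768)*(-112/(-59)) = -(-322567)*(-1)/(48*59) = -46081/768*112/59 = -322567/2832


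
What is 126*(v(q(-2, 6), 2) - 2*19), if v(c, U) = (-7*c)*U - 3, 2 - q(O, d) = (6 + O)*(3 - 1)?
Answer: 5418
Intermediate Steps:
q(O, d) = -10 - 2*O (q(O, d) = 2 - (6 + O)*(3 - 1) = 2 - (6 + O)*2 = 2 - (12 + 2*O) = 2 + (-12 - 2*O) = -10 - 2*O)
v(c, U) = -3 - 7*U*c (v(c, U) = -7*U*c - 3 = -3 - 7*U*c)
126*(v(q(-2, 6), 2) - 2*19) = 126*((-3 - 7*2*(-10 - 2*(-2))) - 2*19) = 126*((-3 - 7*2*(-10 + 4)) - 38) = 126*((-3 - 7*2*(-6)) - 38) = 126*((-3 + 84) - 38) = 126*(81 - 38) = 126*43 = 5418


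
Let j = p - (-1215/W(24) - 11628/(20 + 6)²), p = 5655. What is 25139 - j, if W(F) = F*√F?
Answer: 3289889/169 - 135*√6/32 ≈ 19456.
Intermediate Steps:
W(F) = F^(3/2)
j = 958602/169 + 135*√6/32 (j = 5655 - (-1215*√6/288 - 11628/(20 + 6)²) = 5655 - (-1215*√6/288 - 11628/(26²)) = 5655 - (-135*√6/32 - 11628/676) = 5655 - (-135*√6/32 - 11628*1/676) = 5655 - (-135*√6/32 - 2907/169) = 5655 - (-2907/169 - 135*√6/32) = 5655 + (2907/169 + 135*√6/32) = 958602/169 + 135*√6/32 ≈ 5682.5)
25139 - j = 25139 - (958602/169 + 135*√6/32) = 25139 + (-958602/169 - 135*√6/32) = 3289889/169 - 135*√6/32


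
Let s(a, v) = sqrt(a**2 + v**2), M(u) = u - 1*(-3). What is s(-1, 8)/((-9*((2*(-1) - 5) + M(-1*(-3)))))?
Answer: sqrt(65)/9 ≈ 0.89581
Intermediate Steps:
M(u) = 3 + u (M(u) = u + 3 = 3 + u)
s(-1, 8)/((-9*((2*(-1) - 5) + M(-1*(-3))))) = sqrt((-1)**2 + 8**2)/((-9*((2*(-1) - 5) + (3 - 1*(-3))))) = sqrt(1 + 64)/((-9*((-2 - 5) + (3 + 3)))) = sqrt(65)/((-9*(-7 + 6))) = sqrt(65)/((-9*(-1))) = sqrt(65)/9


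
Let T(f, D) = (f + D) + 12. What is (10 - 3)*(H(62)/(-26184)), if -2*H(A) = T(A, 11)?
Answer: 595/52368 ≈ 0.011362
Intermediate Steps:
T(f, D) = 12 + D + f (T(f, D) = (D + f) + 12 = 12 + D + f)
H(A) = -23/2 - A/2 (H(A) = -(12 + 11 + A)/2 = -(23 + A)/2 = -23/2 - A/2)
(10 - 3)*(H(62)/(-26184)) = (10 - 3)*((-23/2 - ½*62)/(-26184)) = 7*((-23/2 - 31)*(-1/26184)) = 7*(-85/2*(-1/26184)) = 7*(85/52368) = 595/52368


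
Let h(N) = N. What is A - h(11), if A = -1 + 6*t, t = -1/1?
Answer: -18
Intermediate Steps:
t = -1 (t = -1*1 = -1)
A = -7 (A = -1 + 6*(-1) = -1 - 6 = -7)
A - h(11) = -7 - 1*11 = -7 - 11 = -18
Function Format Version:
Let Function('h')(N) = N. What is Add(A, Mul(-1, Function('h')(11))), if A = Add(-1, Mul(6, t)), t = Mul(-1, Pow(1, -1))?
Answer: -18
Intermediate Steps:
t = -1 (t = Mul(-1, 1) = -1)
A = -7 (A = Add(-1, Mul(6, -1)) = Add(-1, -6) = -7)
Add(A, Mul(-1, Function('h')(11))) = Add(-7, Mul(-1, 11)) = Add(-7, -11) = -18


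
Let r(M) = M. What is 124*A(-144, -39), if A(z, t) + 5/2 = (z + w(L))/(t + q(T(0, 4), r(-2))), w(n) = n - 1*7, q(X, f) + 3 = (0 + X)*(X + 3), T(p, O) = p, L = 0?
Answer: 2852/21 ≈ 135.81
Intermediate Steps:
q(X, f) = -3 + X*(3 + X) (q(X, f) = -3 + (0 + X)*(X + 3) = -3 + X*(3 + X))
w(n) = -7 + n (w(n) = n - 7 = -7 + n)
A(z, t) = -5/2 + (-7 + z)/(-3 + t) (A(z, t) = -5/2 + (z + (-7 + 0))/(t + (-3 + 0**2 + 3*0)) = -5/2 + (z - 7)/(t + (-3 + 0 + 0)) = -5/2 + (-7 + z)/(t - 3) = -5/2 + (-7 + z)/(-3 + t))
124*A(-144, -39) = 124*((1 - 5*(-39) + 2*(-144))/(2*(-3 - 39))) = 124*((1/2)*(1 + 195 - 288)/(-42)) = 124*((1/2)*(-1/42)*(-92)) = 124*(23/21) = 2852/21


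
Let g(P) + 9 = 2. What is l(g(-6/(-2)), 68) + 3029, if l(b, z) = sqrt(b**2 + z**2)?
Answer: 3029 + sqrt(4673) ≈ 3097.4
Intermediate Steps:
g(P) = -7 (g(P) = -9 + 2 = -7)
l(g(-6/(-2)), 68) + 3029 = sqrt((-7)**2 + 68**2) + 3029 = sqrt(49 + 4624) + 3029 = sqrt(4673) + 3029 = 3029 + sqrt(4673)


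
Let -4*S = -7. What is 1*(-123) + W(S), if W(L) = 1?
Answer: -122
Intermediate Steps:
S = 7/4 (S = -¼*(-7) = 7/4 ≈ 1.7500)
1*(-123) + W(S) = 1*(-123) + 1 = -123 + 1 = -122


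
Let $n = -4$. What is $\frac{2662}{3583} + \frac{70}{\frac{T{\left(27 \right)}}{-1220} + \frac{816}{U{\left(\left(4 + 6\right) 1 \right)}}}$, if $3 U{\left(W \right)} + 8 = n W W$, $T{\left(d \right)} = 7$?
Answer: $- \frac{286483726}{26252641} \approx -10.913$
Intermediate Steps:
$U{\left(W \right)} = - \frac{8}{3} - \frac{4 W^{2}}{3}$ ($U{\left(W \right)} = - \frac{8}{3} + \frac{- 4 W W}{3} = - \frac{8}{3} + \frac{\left(-4\right) W^{2}}{3} = - \frac{8}{3} - \frac{4 W^{2}}{3}$)
$\frac{2662}{3583} + \frac{70}{\frac{T{\left(27 \right)}}{-1220} + \frac{816}{U{\left(\left(4 + 6\right) 1 \right)}}} = \frac{2662}{3583} + \frac{70}{\frac{7}{-1220} + \frac{816}{- \frac{8}{3} - \frac{4 \left(\left(4 + 6\right) 1\right)^{2}}{3}}} = 2662 \cdot \frac{1}{3583} + \frac{70}{7 \left(- \frac{1}{1220}\right) + \frac{816}{- \frac{8}{3} - \frac{4 \left(10 \cdot 1\right)^{2}}{3}}} = \frac{2662}{3583} + \frac{70}{- \frac{7}{1220} + \frac{816}{- \frac{8}{3} - \frac{4 \cdot 10^{2}}{3}}} = \frac{2662}{3583} + \frac{70}{- \frac{7}{1220} + \frac{816}{- \frac{8}{3} - \frac{400}{3}}} = \frac{2662}{3583} + \frac{70}{- \frac{7}{1220} + \frac{816}{-136}} = \frac{2662}{3583} + \frac{70}{- \frac{7}{1220} + 816 \left(- \frac{1}{136}\right)} = \frac{2662}{3583} + \frac{70}{- \frac{7}{1220} - 6} = \frac{2662}{3583} + \frac{70}{- \frac{7327}{1220}} = \frac{2662}{3583} + 70 \left(- \frac{1220}{7327}\right) = \frac{2662}{3583} - \frac{85400}{7327} = - \frac{286483726}{26252641}$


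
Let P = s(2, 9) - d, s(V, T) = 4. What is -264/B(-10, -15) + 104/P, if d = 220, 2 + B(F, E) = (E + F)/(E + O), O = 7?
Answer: -6349/27 ≈ -235.15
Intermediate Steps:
B(F, E) = -2 + (E + F)/(7 + E) (B(F, E) = -2 + (E + F)/(E + 7) = -2 + (E + F)/(7 + E))
P = -216 (P = 4 - 1*220 = 4 - 220 = -216)
-264/B(-10, -15) + 104/P = -264*(7 - 15)/(-14 - 10 - 1*(-15)) + 104/(-216) = -264*(-8/(-14 - 10 + 15)) + 104*(-1/216) = -264/((-1/8*(-9))) - 13/27 = -264/9/8 - 13/27 = -264*8/9 - 13/27 = -704/3 - 13/27 = -6349/27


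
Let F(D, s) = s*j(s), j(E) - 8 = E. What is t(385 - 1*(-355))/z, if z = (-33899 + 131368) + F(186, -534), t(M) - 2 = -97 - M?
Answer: -835/378353 ≈ -0.0022069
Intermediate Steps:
j(E) = 8 + E
F(D, s) = s*(8 + s)
t(M) = -95 - M (t(M) = 2 + (-97 - M) = -95 - M)
z = 378353 (z = (-33899 + 131368) - 534*(8 - 534) = 97469 - 534*(-526) = 97469 + 280884 = 378353)
t(385 - 1*(-355))/z = (-95 - (385 - 1*(-355)))/378353 = (-95 - (385 + 355))*(1/378353) = (-95 - 1*740)*(1/378353) = (-95 - 740)*(1/378353) = -835*1/378353 = -835/378353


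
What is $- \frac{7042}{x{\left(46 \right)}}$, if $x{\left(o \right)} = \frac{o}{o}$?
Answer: $-7042$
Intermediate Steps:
$x{\left(o \right)} = 1$
$- \frac{7042}{x{\left(46 \right)}} = - \frac{7042}{1} = \left(-7042\right) 1 = -7042$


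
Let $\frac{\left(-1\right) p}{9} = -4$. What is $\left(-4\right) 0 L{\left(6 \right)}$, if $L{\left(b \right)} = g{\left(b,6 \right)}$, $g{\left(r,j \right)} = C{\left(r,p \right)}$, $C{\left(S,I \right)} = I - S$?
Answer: $0$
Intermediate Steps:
$p = 36$ ($p = \left(-9\right) \left(-4\right) = 36$)
$g{\left(r,j \right)} = 36 - r$
$L{\left(b \right)} = 36 - b$
$\left(-4\right) 0 L{\left(6 \right)} = \left(-4\right) 0 \left(36 - 6\right) = 0 \left(36 - 6\right) = 0 \cdot 30 = 0$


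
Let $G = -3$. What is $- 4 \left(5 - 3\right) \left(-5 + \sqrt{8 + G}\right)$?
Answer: $40 - 8 \sqrt{5} \approx 22.111$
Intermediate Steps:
$- 4 \left(5 - 3\right) \left(-5 + \sqrt{8 + G}\right) = - 4 \left(5 - 3\right) \left(-5 + \sqrt{8 - 3}\right) = \left(-4\right) 2 \left(-5 + \sqrt{5}\right) = - 8 \left(-5 + \sqrt{5}\right) = 40 - 8 \sqrt{5}$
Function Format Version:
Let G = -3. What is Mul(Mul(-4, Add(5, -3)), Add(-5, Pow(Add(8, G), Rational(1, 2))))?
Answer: Add(40, Mul(-8, Pow(5, Rational(1, 2)))) ≈ 22.111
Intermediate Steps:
Mul(Mul(-4, Add(5, -3)), Add(-5, Pow(Add(8, G), Rational(1, 2)))) = Mul(Mul(-4, Add(5, -3)), Add(-5, Pow(Add(8, -3), Rational(1, 2)))) = Mul(Mul(-4, 2), Add(-5, Pow(5, Rational(1, 2)))) = Mul(-8, Add(-5, Pow(5, Rational(1, 2)))) = Add(40, Mul(-8, Pow(5, Rational(1, 2))))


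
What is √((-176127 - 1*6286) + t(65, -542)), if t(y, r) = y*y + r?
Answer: I*√178730 ≈ 422.76*I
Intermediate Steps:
t(y, r) = r + y² (t(y, r) = y² + r = r + y²)
√((-176127 - 1*6286) + t(65, -542)) = √((-176127 - 1*6286) + (-542 + 65²)) = √((-176127 - 6286) + (-542 + 4225)) = √(-182413 + 3683) = √(-178730) = I*√178730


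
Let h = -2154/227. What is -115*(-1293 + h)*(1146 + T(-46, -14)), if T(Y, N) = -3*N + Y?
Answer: 38829684450/227 ≈ 1.7106e+8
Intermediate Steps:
h = -2154/227 (h = -2154*1/227 = -2154/227 ≈ -9.4890)
T(Y, N) = Y - 3*N
-115*(-1293 + h)*(1146 + T(-46, -14)) = -115*(-1293 - 2154/227)*(1146 + (-46 - 3*(-14))) = -(-34001475)*(1146 + (-46 + 42))/227 = -(-34001475)*(1146 - 4)/227 = -(-34001475)*1142/227 = -115*(-337649430/227) = 38829684450/227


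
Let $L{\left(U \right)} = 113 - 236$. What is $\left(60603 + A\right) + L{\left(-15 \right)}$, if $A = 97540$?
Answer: $158020$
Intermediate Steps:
$L{\left(U \right)} = -123$ ($L{\left(U \right)} = 113 - 236 = -123$)
$\left(60603 + A\right) + L{\left(-15 \right)} = \left(60603 + 97540\right) - 123 = 158143 - 123 = 158020$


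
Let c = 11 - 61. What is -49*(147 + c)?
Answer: -4753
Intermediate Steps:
c = -50
-49*(147 + c) = -49*(147 - 50) = -49*97 = -4753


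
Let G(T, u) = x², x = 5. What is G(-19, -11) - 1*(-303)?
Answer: 328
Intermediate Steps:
G(T, u) = 25 (G(T, u) = 5² = 25)
G(-19, -11) - 1*(-303) = 25 - 1*(-303) = 25 + 303 = 328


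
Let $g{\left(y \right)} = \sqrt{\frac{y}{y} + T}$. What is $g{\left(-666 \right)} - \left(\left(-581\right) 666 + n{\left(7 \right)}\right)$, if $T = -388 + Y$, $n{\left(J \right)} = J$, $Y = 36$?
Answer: $386939 + 3 i \sqrt{39} \approx 3.8694 \cdot 10^{5} + 18.735 i$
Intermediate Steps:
$T = -352$ ($T = -388 + 36 = -352$)
$g{\left(y \right)} = 3 i \sqrt{39}$ ($g{\left(y \right)} = \sqrt{\frac{y}{y} - 352} = \sqrt{1 - 352} = \sqrt{-351} = 3 i \sqrt{39}$)
$g{\left(-666 \right)} - \left(\left(-581\right) 666 + n{\left(7 \right)}\right) = 3 i \sqrt{39} - \left(\left(-581\right) 666 + 7\right) = 3 i \sqrt{39} - \left(-386946 + 7\right) = 3 i \sqrt{39} - -386939 = 3 i \sqrt{39} + 386939 = 386939 + 3 i \sqrt{39}$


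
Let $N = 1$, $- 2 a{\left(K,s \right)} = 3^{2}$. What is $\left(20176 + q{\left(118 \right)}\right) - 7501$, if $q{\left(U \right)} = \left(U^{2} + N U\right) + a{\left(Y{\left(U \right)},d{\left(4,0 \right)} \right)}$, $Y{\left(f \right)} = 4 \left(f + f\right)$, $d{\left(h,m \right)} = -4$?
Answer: $\frac{53425}{2} \approx 26713.0$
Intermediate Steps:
$Y{\left(f \right)} = 8 f$ ($Y{\left(f \right)} = 4 \cdot 2 f = 8 f$)
$a{\left(K,s \right)} = - \frac{9}{2}$ ($a{\left(K,s \right)} = - \frac{3^{2}}{2} = \left(- \frac{1}{2}\right) 9 = - \frac{9}{2}$)
$q{\left(U \right)} = - \frac{9}{2} + U + U^{2}$ ($q{\left(U \right)} = \left(U^{2} + 1 U\right) - \frac{9}{2} = \left(U^{2} + U\right) - \frac{9}{2} = \left(U + U^{2}\right) - \frac{9}{2} = - \frac{9}{2} + U + U^{2}$)
$\left(20176 + q{\left(118 \right)}\right) - 7501 = \left(20176 + \left(- \frac{9}{2} + 118 + 118^{2}\right)\right) - 7501 = \left(20176 + \left(- \frac{9}{2} + 118 + 13924\right)\right) - 7501 = \left(20176 + \frac{28075}{2}\right) - 7501 = \frac{68427}{2} - 7501 = \frac{53425}{2}$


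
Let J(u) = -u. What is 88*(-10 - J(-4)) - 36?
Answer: -1268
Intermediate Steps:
88*(-10 - J(-4)) - 36 = 88*(-10 - (-1)*(-4)) - 36 = 88*(-10 - 1*4) - 36 = 88*(-10 - 4) - 36 = 88*(-14) - 36 = -1232 - 36 = -1268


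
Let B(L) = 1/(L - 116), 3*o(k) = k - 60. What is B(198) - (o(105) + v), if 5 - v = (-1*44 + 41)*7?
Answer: -3361/82 ≈ -40.988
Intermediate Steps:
o(k) = -20 + k/3 (o(k) = (k - 60)/3 = (-60 + k)/3 = -20 + k/3)
B(L) = 1/(-116 + L)
v = 26 (v = 5 - (-1*44 + 41)*7 = 5 - (-44 + 41)*7 = 5 - (-3)*7 = 5 - 1*(-21) = 5 + 21 = 26)
B(198) - (o(105) + v) = 1/(-116 + 198) - ((-20 + (⅓)*105) + 26) = 1/82 - ((-20 + 35) + 26) = 1/82 - (15 + 26) = 1/82 - 1*41 = 1/82 - 41 = -3361/82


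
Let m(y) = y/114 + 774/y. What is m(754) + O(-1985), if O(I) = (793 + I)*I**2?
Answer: -100928421905612/21489 ≈ -4.6968e+9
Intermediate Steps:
m(y) = 774/y + y/114 (m(y) = y*(1/114) + 774/y = y/114 + 774/y = 774/y + y/114)
O(I) = I**2*(793 + I)
m(754) + O(-1985) = (774/754 + (1/114)*754) + (-1985)**2*(793 - 1985) = (774*(1/754) + 377/57) + 3940225*(-1192) = (387/377 + 377/57) - 4696748200 = 164188/21489 - 4696748200 = -100928421905612/21489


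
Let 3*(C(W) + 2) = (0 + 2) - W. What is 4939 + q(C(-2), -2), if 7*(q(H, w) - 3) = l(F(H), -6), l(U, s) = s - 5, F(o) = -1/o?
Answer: 34583/7 ≈ 4940.4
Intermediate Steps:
C(W) = -4/3 - W/3 (C(W) = -2 + ((0 + 2) - W)/3 = -2 + (2 - W)/3 = -2 + (2/3 - W/3) = -4/3 - W/3)
l(U, s) = -5 + s
q(H, w) = 10/7 (q(H, w) = 3 + (-5 - 6)/7 = 3 + (1/7)*(-11) = 3 - 11/7 = 10/7)
4939 + q(C(-2), -2) = 4939 + 10/7 = 34583/7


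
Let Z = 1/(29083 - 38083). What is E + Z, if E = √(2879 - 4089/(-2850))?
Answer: -1/9000 + √103983694/190 ≈ 53.670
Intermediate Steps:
Z = -1/9000 (Z = 1/(-9000) = -1/9000 ≈ -0.00011111)
E = √103983694/190 (E = √(2879 - 4089*(-1/2850)) = √(2879 + 1363/950) = √(2736413/950) = √103983694/190 ≈ 53.670)
E + Z = √103983694/190 - 1/9000 = -1/9000 + √103983694/190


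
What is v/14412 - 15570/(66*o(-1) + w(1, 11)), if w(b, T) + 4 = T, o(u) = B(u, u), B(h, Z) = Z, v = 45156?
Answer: 18921587/70859 ≈ 267.03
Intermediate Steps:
o(u) = u
w(b, T) = -4 + T
v/14412 - 15570/(66*o(-1) + w(1, 11)) = 45156/14412 - 15570/(66*(-1) + (-4 + 11)) = 45156*(1/14412) - 15570/(-66 + 7) = 3763/1201 - 15570/(-59) = 3763/1201 - 15570*(-1/59) = 3763/1201 + 15570/59 = 18921587/70859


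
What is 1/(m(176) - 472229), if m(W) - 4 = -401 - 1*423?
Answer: -1/473049 ≈ -2.1139e-6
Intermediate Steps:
m(W) = -820 (m(W) = 4 + (-401 - 1*423) = 4 + (-401 - 423) = 4 - 824 = -820)
1/(m(176) - 472229) = 1/(-820 - 472229) = 1/(-473049) = -1/473049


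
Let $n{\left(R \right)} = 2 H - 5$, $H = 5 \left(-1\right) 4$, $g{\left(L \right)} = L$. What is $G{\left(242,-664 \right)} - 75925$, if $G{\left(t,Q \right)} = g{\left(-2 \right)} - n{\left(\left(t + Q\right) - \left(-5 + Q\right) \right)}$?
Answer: $-75882$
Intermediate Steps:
$H = -20$ ($H = \left(-5\right) 4 = -20$)
$n{\left(R \right)} = -45$ ($n{\left(R \right)} = 2 \left(-20\right) - 5 = -40 - 5 = -45$)
$G{\left(t,Q \right)} = 43$ ($G{\left(t,Q \right)} = -2 - -45 = -2 + 45 = 43$)
$G{\left(242,-664 \right)} - 75925 = 43 - 75925 = -75882$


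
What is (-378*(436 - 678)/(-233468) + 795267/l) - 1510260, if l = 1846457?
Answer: -162763971705453084/107772155719 ≈ -1.5103e+6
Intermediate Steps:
(-378*(436 - 678)/(-233468) + 795267/l) - 1510260 = (-378*(436 - 678)/(-233468) + 795267/1846457) - 1510260 = (-378*(-242)*(-1/233468) + 795267*(1/1846457)) - 1510260 = (91476*(-1/233468) + 795267/1846457) - 1510260 = (-22869/58367 + 795267/1846457) - 1510260 = 4190723856/107772155719 - 1510260 = -162763971705453084/107772155719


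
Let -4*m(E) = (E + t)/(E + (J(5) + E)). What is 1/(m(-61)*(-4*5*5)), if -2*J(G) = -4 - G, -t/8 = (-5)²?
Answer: 47/2610 ≈ 0.018008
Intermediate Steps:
t = -200 (t = -8*(-5)² = -8*25 = -200)
J(G) = 2 + G/2 (J(G) = -(-4 - G)/2 = 2 + G/2)
m(E) = -(-200 + E)/(4*(9/2 + 2*E)) (m(E) = -(E - 200)/(4*(E + ((2 + (½)*5) + E))) = -(-200 + E)/(4*(E + ((2 + 5/2) + E))) = -(-200 + E)/(4*(E + (9/2 + E))) = -(-200 + E)/(4*(9/2 + 2*E)))
1/(m(-61)*(-4*5*5)) = 1/(((200 - 1*(-61))/(2*(9 + 4*(-61))))*(-4*5*5)) = 1/(((200 + 61)/(2*(9 - 244)))*(-20*5)) = 1/(((½)*261/(-235))*(-100)) = 1/(((½)*(-1/235)*261)*(-100)) = 1/(-261/470*(-100)) = 1/(2610/47) = 47/2610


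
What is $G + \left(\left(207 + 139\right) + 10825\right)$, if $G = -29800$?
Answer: $-18629$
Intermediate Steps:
$G + \left(\left(207 + 139\right) + 10825\right) = -29800 + \left(\left(207 + 139\right) + 10825\right) = -29800 + \left(346 + 10825\right) = -29800 + 11171 = -18629$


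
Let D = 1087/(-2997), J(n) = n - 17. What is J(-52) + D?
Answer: -207880/2997 ≈ -69.363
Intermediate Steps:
J(n) = -17 + n
D = -1087/2997 (D = 1087*(-1/2997) = -1087/2997 ≈ -0.36270)
J(-52) + D = (-17 - 52) - 1087/2997 = -69 - 1087/2997 = -207880/2997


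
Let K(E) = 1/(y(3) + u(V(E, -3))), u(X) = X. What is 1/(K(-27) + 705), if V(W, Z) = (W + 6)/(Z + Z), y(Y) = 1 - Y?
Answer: 3/2117 ≈ 0.0014171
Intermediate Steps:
V(W, Z) = (6 + W)/(2*Z) (V(W, Z) = (6 + W)/((2*Z)) = (6 + W)*(1/(2*Z)) = (6 + W)/(2*Z))
K(E) = 1/(-3 - E/6) (K(E) = 1/((1 - 1*3) + (1/2)*(6 + E)/(-3)) = 1/((1 - 3) + (1/2)*(-1/3)*(6 + E)) = 1/(-2 + (-1 - E/6)) = 1/(-3 - E/6))
1/(K(-27) + 705) = 1/(6/(-18 - 1*(-27)) + 705) = 1/(6/(-18 + 27) + 705) = 1/(6/9 + 705) = 1/(6*(1/9) + 705) = 1/(2/3 + 705) = 1/(2117/3) = 3/2117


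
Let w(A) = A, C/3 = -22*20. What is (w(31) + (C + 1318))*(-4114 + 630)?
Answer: -101036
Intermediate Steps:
C = -1320 (C = 3*(-22*20) = 3*(-440) = -1320)
(w(31) + (C + 1318))*(-4114 + 630) = (31 + (-1320 + 1318))*(-4114 + 630) = (31 - 2)*(-3484) = 29*(-3484) = -101036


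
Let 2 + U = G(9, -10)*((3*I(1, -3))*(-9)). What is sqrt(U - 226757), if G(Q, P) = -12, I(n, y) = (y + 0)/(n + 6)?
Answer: I*sqrt(11117995)/7 ≈ 476.34*I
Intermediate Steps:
I(n, y) = y/(6 + n)
U = -986/7 (U = -2 - 12*3*(-3/(6 + 1))*(-9) = -2 - 12*3*(-3/7)*(-9) = -2 - (-108)*(-9)/7 = -2 - 12*81/7 = -2 - 972/7 = -986/7 ≈ -140.86)
sqrt(U - 226757) = sqrt(-986/7 - 226757) = sqrt(-1588285/7) = I*sqrt(11117995)/7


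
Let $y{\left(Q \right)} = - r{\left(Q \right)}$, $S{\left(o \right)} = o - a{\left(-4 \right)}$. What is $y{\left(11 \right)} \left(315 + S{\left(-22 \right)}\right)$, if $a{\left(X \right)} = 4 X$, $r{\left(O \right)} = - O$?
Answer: $3399$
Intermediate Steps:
$S{\left(o \right)} = 16 + o$ ($S{\left(o \right)} = o - 4 \left(-4\right) = o - -16 = o + 16 = 16 + o$)
$y{\left(Q \right)} = Q$ ($y{\left(Q \right)} = - \left(-1\right) Q = Q$)
$y{\left(11 \right)} \left(315 + S{\left(-22 \right)}\right) = 11 \left(315 + \left(16 - 22\right)\right) = 11 \left(315 - 6\right) = 11 \cdot 309 = 3399$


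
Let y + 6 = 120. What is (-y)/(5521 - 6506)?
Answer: 114/985 ≈ 0.11574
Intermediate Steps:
y = 114 (y = -6 + 120 = 114)
(-y)/(5521 - 6506) = (-1*114)/(5521 - 6506) = -114/(-985) = -1/985*(-114) = 114/985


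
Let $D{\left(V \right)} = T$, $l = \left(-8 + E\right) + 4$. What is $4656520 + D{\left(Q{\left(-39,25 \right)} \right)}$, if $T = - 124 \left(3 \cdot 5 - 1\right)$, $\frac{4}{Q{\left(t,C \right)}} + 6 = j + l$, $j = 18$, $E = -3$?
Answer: $4654784$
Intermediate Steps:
$l = -7$ ($l = \left(-8 - 3\right) + 4 = -11 + 4 = -7$)
$Q{\left(t,C \right)} = \frac{4}{5}$ ($Q{\left(t,C \right)} = \frac{4}{-6 + \left(18 - 7\right)} = \frac{4}{-6 + 11} = \frac{4}{5}$)
$T = -1736$ ($T = - 124 \left(15 - 1\right) = \left(-124\right) 14 = -1736$)
$D{\left(V \right)} = -1736$
$4656520 + D{\left(Q{\left(-39,25 \right)} \right)} = 4656520 - 1736 = 4654784$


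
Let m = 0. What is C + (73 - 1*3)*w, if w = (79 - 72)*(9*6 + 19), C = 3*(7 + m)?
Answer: 35791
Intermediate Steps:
C = 21 (C = 3*(7 + 0) = 3*7 = 21)
w = 511 (w = 7*(54 + 19) = 7*73 = 511)
C + (73 - 1*3)*w = 21 + (73 - 1*3)*511 = 21 + (73 - 3)*511 = 21 + 70*511 = 21 + 35770 = 35791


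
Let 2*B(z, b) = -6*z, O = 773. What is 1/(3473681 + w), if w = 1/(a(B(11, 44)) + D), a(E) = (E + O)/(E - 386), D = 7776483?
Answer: 3258345637/11318453330680216 ≈ 2.8788e-7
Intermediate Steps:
B(z, b) = -3*z (B(z, b) = (-6*z)/2 = -3*z)
a(E) = (773 + E)/(-386 + E) (a(E) = (E + 773)/(E - 386) = (773 + E)/(-386 + E))
w = 419/3258345637 (w = 1/((773 - 3*11)/(-386 - 3*11) + 7776483) = 1/((773 - 33)/(-386 - 33) + 7776483) = 1/(740/(-419) + 7776483) = 1/(-1/419*740 + 7776483) = 1/(-740/419 + 7776483) = 1/(3258345637/419) = 419/3258345637 ≈ 1.2859e-7)
1/(3473681 + w) = 1/(3473681 + 419/3258345637) = 1/(11318453330680216/3258345637) = 3258345637/11318453330680216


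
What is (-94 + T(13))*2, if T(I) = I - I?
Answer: -188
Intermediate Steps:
T(I) = 0
(-94 + T(13))*2 = (-94 + 0)*2 = -94*2 = -188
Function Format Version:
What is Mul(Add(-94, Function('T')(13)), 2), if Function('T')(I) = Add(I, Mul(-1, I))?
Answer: -188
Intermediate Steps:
Function('T')(I) = 0
Mul(Add(-94, Function('T')(13)), 2) = Mul(Add(-94, 0), 2) = Mul(-94, 2) = -188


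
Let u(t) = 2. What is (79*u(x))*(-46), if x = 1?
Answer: -7268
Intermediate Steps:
(79*u(x))*(-46) = (79*2)*(-46) = 158*(-46) = -7268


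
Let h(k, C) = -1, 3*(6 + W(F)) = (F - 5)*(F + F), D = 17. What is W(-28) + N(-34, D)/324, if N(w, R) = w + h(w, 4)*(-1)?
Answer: 65869/108 ≈ 609.90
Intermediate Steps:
W(F) = -6 + 2*F*(-5 + F)/3 (W(F) = -6 + ((F - 5)*(F + F))/3 = -6 + ((-5 + F)*(2*F))/3 = -6 + (2*F*(-5 + F))/3 = -6 + 2*F*(-5 + F)/3)
N(w, R) = 1 + w (N(w, R) = w - 1*(-1) = w + 1 = 1 + w)
W(-28) + N(-34, D)/324 = (-6 - 10/3*(-28) + (⅔)*(-28)²) + (1 - 34)/324 = (-6 + 280/3 + (⅔)*784) - 33*1/324 = (-6 + 280/3 + 1568/3) - 11/108 = 610 - 11/108 = 65869/108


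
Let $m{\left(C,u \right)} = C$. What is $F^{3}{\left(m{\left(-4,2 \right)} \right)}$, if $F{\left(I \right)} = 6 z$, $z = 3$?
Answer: $5832$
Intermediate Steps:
$F{\left(I \right)} = 18$ ($F{\left(I \right)} = 6 \cdot 3 = 18$)
$F^{3}{\left(m{\left(-4,2 \right)} \right)} = 18^{3} = 5832$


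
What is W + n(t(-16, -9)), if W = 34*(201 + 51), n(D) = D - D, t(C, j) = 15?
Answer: 8568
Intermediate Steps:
n(D) = 0
W = 8568 (W = 34*252 = 8568)
W + n(t(-16, -9)) = 8568 + 0 = 8568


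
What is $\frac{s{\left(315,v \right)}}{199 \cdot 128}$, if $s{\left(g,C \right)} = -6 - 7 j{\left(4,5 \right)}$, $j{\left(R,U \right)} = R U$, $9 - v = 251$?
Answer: $- \frac{73}{12736} \approx -0.0057318$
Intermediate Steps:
$v = -242$ ($v = 9 - 251 = -242$)
$s{\left(g,C \right)} = -146$ ($s{\left(g,C \right)} = -6 - 7 \cdot 4 \cdot 5 = -6 - 140 = -146$)
$\frac{s{\left(315,v \right)}}{199 \cdot 128} = - \frac{146}{199 \cdot 128} = - \frac{146}{25472} = \left(-146\right) \frac{1}{25472} = - \frac{73}{12736}$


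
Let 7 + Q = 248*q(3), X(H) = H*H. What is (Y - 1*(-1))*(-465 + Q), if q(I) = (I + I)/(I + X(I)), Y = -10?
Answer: 3132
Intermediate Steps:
X(H) = H²
q(I) = 2*I/(I + I²) (q(I) = (I + I)/(I + I²) = (2*I)/(I + I²) = 2*I/(I + I²))
Q = 117 (Q = -7 + 248*(2/(1 + 3)) = -7 + 248*(2/4) = -7 + 248*(2*(¼)) = -7 + 248*(½) = -7 + 124 = 117)
(Y - 1*(-1))*(-465 + Q) = (-10 - 1*(-1))*(-465 + 117) = (-10 + 1)*(-348) = -9*(-348) = 3132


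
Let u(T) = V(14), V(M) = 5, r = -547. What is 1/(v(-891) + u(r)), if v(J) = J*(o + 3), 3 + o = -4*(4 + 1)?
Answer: 1/17825 ≈ 5.6101e-5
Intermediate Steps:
u(T) = 5
o = -23 (o = -3 - 4*(4 + 1) = -3 - 4*5 = -3 - 20 = -23)
v(J) = -20*J (v(J) = J*(-23 + 3) = J*(-20) = -20*J)
1/(v(-891) + u(r)) = 1/(-20*(-891) + 5) = 1/(17820 + 5) = 1/17825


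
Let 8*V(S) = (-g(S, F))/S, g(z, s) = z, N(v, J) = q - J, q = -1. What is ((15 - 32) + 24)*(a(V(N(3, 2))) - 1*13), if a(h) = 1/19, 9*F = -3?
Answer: -1722/19 ≈ -90.632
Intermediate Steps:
F = -1/3 (F = (1/9)*(-3) = -1/3 ≈ -0.33333)
N(v, J) = -1 - J
V(S) = -1/8 (V(S) = ((-S)/S)/8 = (1/8)*(-1) = -1/8)
a(h) = 1/19
((15 - 32) + 24)*(a(V(N(3, 2))) - 1*13) = ((15 - 32) + 24)*(1/19 - 1*13) = (-17 + 24)*(1/19 - 13) = 7*(-246/19) = -1722/19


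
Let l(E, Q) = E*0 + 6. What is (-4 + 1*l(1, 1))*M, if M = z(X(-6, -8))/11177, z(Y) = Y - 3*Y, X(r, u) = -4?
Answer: 16/11177 ≈ 0.0014315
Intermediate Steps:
l(E, Q) = 6 (l(E, Q) = 0 + 6 = 6)
z(Y) = -2*Y
M = 8/11177 (M = -2*(-4)/11177 = 8*(1/11177) = 8/11177 ≈ 0.00071576)
(-4 + 1*l(1, 1))*M = (-4 + 1*6)*(8/11177) = (-4 + 6)*(8/11177) = 2*(8/11177) = 16/11177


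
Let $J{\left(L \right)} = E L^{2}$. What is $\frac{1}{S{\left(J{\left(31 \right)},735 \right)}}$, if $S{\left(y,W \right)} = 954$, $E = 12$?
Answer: $\frac{1}{954} \approx 0.0010482$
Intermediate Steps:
$J{\left(L \right)} = 12 L^{2}$
$\frac{1}{S{\left(J{\left(31 \right)},735 \right)}} = \frac{1}{954}$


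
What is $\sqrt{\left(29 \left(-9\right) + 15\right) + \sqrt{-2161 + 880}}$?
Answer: $\sqrt{-246 + i \sqrt{1281}} \approx 1.138 + 15.726 i$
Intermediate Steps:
$\sqrt{\left(29 \left(-9\right) + 15\right) + \sqrt{-2161 + 880}} = \sqrt{\left(-261 + 15\right) + \sqrt{-1281}} = \sqrt{-246 + i \sqrt{1281}}$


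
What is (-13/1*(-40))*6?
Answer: 3120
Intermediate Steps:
(-13/1*(-40))*6 = (-13*1*(-40))*6 = -13*(-40)*6 = 520*6 = 3120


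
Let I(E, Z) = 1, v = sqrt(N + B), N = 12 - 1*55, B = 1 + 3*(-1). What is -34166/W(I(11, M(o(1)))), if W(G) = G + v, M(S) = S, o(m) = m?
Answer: 34166*I/(-I + 3*sqrt(5)) ≈ -742.74 + 4982.4*I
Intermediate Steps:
B = -2 (B = 1 - 3 = -2)
N = -43 (N = 12 - 55 = -43)
v = 3*I*sqrt(5) (v = sqrt(-43 - 2) = sqrt(-45) = 3*I*sqrt(5) ≈ 6.7082*I)
W(G) = G + 3*I*sqrt(5)
-34166/W(I(11, M(o(1)))) = -34166/(1 + 3*I*sqrt(5))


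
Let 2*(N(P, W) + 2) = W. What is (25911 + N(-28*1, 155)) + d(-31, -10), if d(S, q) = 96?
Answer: 52165/2 ≈ 26083.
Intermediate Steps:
N(P, W) = -2 + W/2
(25911 + N(-28*1, 155)) + d(-31, -10) = (25911 + (-2 + (½)*155)) + 96 = (25911 + (-2 + 155/2)) + 96 = (25911 + 151/2) + 96 = 51973/2 + 96 = 52165/2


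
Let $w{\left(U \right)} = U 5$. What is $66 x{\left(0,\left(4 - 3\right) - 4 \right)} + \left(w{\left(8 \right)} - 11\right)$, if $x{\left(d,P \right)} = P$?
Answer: $-169$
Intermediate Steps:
$w{\left(U \right)} = 5 U$
$66 x{\left(0,\left(4 - 3\right) - 4 \right)} + \left(w{\left(8 \right)} - 11\right) = 66 \left(\left(4 - 3\right) - 4\right) + \left(5 \cdot 8 - 11\right) = 66 \left(1 - 4\right) + \left(40 - 11\right) = 66 \left(-3\right) + 29 = -198 + 29 = -169$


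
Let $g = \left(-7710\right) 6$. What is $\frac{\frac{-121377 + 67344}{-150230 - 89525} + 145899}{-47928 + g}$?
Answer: $- \frac{5830011463}{3763673990} \approx -1.549$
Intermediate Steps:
$g = -46260$
$\frac{\frac{-121377 + 67344}{-150230 - 89525} + 145899}{-47928 + g} = \frac{\frac{-121377 + 67344}{-150230 - 89525} + 145899}{-47928 - 46260} = \frac{- \frac{54033}{-239755} + 145899}{-94188} = \left(\left(-54033\right) \left(- \frac{1}{239755}\right) + 145899\right) \left(- \frac{1}{94188}\right) = \left(\frac{54033}{239755} + 145899\right) \left(- \frac{1}{94188}\right) = \frac{34980068778}{239755} \left(- \frac{1}{94188}\right) = - \frac{5830011463}{3763673990}$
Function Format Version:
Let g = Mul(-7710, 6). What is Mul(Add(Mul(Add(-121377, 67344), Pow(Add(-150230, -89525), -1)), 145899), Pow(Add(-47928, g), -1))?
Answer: Rational(-5830011463, 3763673990) ≈ -1.5490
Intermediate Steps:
g = -46260
Mul(Add(Mul(Add(-121377, 67344), Pow(Add(-150230, -89525), -1)), 145899), Pow(Add(-47928, g), -1)) = Mul(Add(Mul(Add(-121377, 67344), Pow(Add(-150230, -89525), -1)), 145899), Pow(Add(-47928, -46260), -1)) = Mul(Add(Mul(-54033, Pow(-239755, -1)), 145899), Pow(-94188, -1)) = Mul(Add(Mul(-54033, Rational(-1, 239755)), 145899), Rational(-1, 94188)) = Mul(Add(Rational(54033, 239755), 145899), Rational(-1, 94188)) = Mul(Rational(34980068778, 239755), Rational(-1, 94188)) = Rational(-5830011463, 3763673990)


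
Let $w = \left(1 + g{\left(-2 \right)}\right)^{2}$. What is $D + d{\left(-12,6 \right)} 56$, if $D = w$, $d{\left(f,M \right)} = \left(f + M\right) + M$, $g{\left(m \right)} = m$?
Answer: $1$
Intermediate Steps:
$d{\left(f,M \right)} = f + 2 M$ ($d{\left(f,M \right)} = \left(M + f\right) + M = f + 2 M$)
$w = 1$ ($w = \left(1 - 2\right)^{2} = \left(-1\right)^{2} = 1$)
$D = 1$
$D + d{\left(-12,6 \right)} 56 = 1 + \left(-12 + 2 \cdot 6\right) 56 = 1 + \left(-12 + 12\right) 56 = 1 + 0 \cdot 56 = 1 + 0 = 1$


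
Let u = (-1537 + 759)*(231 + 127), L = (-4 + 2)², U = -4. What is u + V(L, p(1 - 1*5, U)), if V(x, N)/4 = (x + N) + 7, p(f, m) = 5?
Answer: -278460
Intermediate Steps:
L = 4 (L = (-2)² = 4)
V(x, N) = 28 + 4*N + 4*x (V(x, N) = 4*((x + N) + 7) = 4*((N + x) + 7) = 4*(7 + N + x) = 28 + 4*N + 4*x)
u = -278524 (u = -778*358 = -278524)
u + V(L, p(1 - 1*5, U)) = -278524 + (28 + 4*5 + 4*4) = -278524 + (28 + 20 + 16) = -278524 + 64 = -278460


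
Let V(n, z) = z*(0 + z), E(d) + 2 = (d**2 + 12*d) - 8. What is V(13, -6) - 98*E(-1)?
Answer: 2094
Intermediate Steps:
E(d) = -10 + d**2 + 12*d (E(d) = -2 + ((d**2 + 12*d) - 8) = -2 + (-8 + d**2 + 12*d) = -10 + d**2 + 12*d)
V(n, z) = z**2 (V(n, z) = z*z = z**2)
V(13, -6) - 98*E(-1) = (-6)**2 - 98*(-10 + (-1)**2 + 12*(-1)) = 36 - 98*(-10 + 1 - 12) = 36 - 98*(-21) = 36 + 2058 = 2094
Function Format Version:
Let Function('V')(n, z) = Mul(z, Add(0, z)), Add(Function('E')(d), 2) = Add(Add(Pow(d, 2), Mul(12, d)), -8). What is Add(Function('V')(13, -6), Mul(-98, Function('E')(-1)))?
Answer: 2094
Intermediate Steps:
Function('E')(d) = Add(-10, Pow(d, 2), Mul(12, d)) (Function('E')(d) = Add(-2, Add(Add(Pow(d, 2), Mul(12, d)), -8)) = Add(-2, Add(-8, Pow(d, 2), Mul(12, d))) = Add(-10, Pow(d, 2), Mul(12, d)))
Function('V')(n, z) = Pow(z, 2) (Function('V')(n, z) = Mul(z, z) = Pow(z, 2))
Add(Function('V')(13, -6), Mul(-98, Function('E')(-1))) = Add(Pow(-6, 2), Mul(-98, Add(-10, Pow(-1, 2), Mul(12, -1)))) = Add(36, Mul(-98, Add(-10, 1, -12))) = Add(36, Mul(-98, -21)) = Add(36, 2058) = 2094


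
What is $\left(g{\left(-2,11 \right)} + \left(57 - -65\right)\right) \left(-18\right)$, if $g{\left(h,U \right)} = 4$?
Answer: $-2268$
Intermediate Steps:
$\left(g{\left(-2,11 \right)} + \left(57 - -65\right)\right) \left(-18\right) = \left(4 + \left(57 - -65\right)\right) \left(-18\right) = \left(4 + \left(57 + 65\right)\right) \left(-18\right) = \left(4 + 122\right) \left(-18\right) = 126 \left(-18\right) = -2268$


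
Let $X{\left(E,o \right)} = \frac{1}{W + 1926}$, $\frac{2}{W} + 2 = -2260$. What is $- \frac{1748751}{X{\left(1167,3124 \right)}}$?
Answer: $- \frac{1269771015685}{377} \approx -3.3681 \cdot 10^{9}$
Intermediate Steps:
$W = - \frac{1}{1131}$ ($W = \frac{2}{-2 - 2260} = \frac{2}{-2262} = 2 \left(- \frac{1}{2262}\right) = - \frac{1}{1131} \approx -0.00088417$)
$X{\left(E,o \right)} = \frac{1131}{2178305}$ ($X{\left(E,o \right)} = \frac{1}{- \frac{1}{1131} + 1926} = \frac{1}{\frac{2178305}{1131}} = \frac{1131}{2178305}$)
$- \frac{1748751}{X{\left(1167,3124 \right)}} = - \frac{1748751}{\frac{1131}{2178305}} = \left(-1748751\right) \frac{2178305}{1131} = - \frac{1269771015685}{377}$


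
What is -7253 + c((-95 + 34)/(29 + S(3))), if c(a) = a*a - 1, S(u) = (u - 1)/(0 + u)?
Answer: -57425445/7921 ≈ -7249.8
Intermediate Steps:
S(u) = (-1 + u)/u
c(a) = -1 + a² (c(a) = a² - 1 = -1 + a²)
-7253 + c((-95 + 34)/(29 + S(3))) = -7253 + (-1 + ((-95 + 34)/(29 + (-1 + 3)/3))²) = -7253 + (-1 + (-61/(29 + (⅓)*2))²) = -7253 + (-1 + (-61/(29 + ⅔))²) = -7253 + (-1 + (-61/89/3)²) = -7253 + (-1 + (-61*3/89)²) = -7253 + (-1 + (-183/89)²) = -7253 + (-1 + 33489/7921) = -7253 + 25568/7921 = -57425445/7921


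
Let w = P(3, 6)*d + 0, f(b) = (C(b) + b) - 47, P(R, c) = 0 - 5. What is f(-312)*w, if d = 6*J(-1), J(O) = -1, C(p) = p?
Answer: -20130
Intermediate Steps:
d = -6 (d = 6*(-1) = -6)
P(R, c) = -5
f(b) = -47 + 2*b (f(b) = (b + b) - 47 = 2*b - 47 = -47 + 2*b)
w = 30 (w = -5*(-6) + 0 = 30 + 0 = 30)
f(-312)*w = (-47 + 2*(-312))*30 = (-47 - 624)*30 = -671*30 = -20130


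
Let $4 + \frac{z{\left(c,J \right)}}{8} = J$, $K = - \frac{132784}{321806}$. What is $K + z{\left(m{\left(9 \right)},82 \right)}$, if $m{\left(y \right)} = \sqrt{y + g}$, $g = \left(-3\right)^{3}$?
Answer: $\frac{100337080}{160903} \approx 623.59$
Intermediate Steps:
$g = -27$
$K = - \frac{66392}{160903}$ ($K = \left(-132784\right) \frac{1}{321806} = - \frac{66392}{160903} \approx -0.41262$)
$m{\left(y \right)} = \sqrt{-27 + y}$ ($m{\left(y \right)} = \sqrt{y - 27} = \sqrt{-27 + y}$)
$z{\left(c,J \right)} = -32 + 8 J$
$K + z{\left(m{\left(9 \right)},82 \right)} = - \frac{66392}{160903} + \left(-32 + 8 \cdot 82\right) = - \frac{66392}{160903} + \left(-32 + 656\right) = - \frac{66392}{160903} + 624 = \frac{100337080}{160903}$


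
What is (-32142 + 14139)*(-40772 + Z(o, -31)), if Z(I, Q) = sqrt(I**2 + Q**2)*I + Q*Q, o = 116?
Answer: 716717433 - 2088348*sqrt(14417) ≈ 4.6597e+8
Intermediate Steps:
Z(I, Q) = Q**2 + I*sqrt(I**2 + Q**2) (Z(I, Q) = I*sqrt(I**2 + Q**2) + Q**2 = Q**2 + I*sqrt(I**2 + Q**2))
(-32142 + 14139)*(-40772 + Z(o, -31)) = (-32142 + 14139)*(-40772 + ((-31)**2 + 116*sqrt(116**2 + (-31)**2))) = -18003*(-40772 + (961 + 116*sqrt(13456 + 961))) = -18003*(-40772 + (961 + 116*sqrt(14417))) = -18003*(-39811 + 116*sqrt(14417)) = 716717433 - 2088348*sqrt(14417)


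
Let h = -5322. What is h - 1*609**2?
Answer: -376203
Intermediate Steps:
h - 1*609**2 = -5322 - 1*609**2 = -5322 - 1*370881 = -5322 - 370881 = -376203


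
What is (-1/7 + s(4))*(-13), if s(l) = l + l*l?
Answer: -1807/7 ≈ -258.14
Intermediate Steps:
s(l) = l + l²
(-1/7 + s(4))*(-13) = (-1/7 + 4*(1 + 4))*(-13) = (-1*⅐ + 4*5)*(-13) = (-⅐ + 20)*(-13) = (139/7)*(-13) = -1807/7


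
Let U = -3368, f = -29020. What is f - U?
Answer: -25652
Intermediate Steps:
f - U = -29020 - 1*(-3368) = -29020 + 3368 = -25652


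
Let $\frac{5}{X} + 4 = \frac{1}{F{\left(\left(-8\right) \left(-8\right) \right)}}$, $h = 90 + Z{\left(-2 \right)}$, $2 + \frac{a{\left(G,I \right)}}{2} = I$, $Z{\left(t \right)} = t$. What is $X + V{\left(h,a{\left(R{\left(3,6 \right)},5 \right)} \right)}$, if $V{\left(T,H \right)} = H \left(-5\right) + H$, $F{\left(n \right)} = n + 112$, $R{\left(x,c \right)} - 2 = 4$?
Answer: $- \frac{17752}{703} \approx -25.252$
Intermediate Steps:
$R{\left(x,c \right)} = 6$ ($R{\left(x,c \right)} = 2 + 4 = 6$)
$F{\left(n \right)} = 112 + n$
$a{\left(G,I \right)} = -4 + 2 I$
$h = 88$ ($h = 90 - 2 = 88$)
$V{\left(T,H \right)} = - 4 H$ ($V{\left(T,H \right)} = - 5 H + H = - 4 H$)
$X = - \frac{880}{703}$ ($X = \frac{5}{-4 + \frac{1}{112 - -64}} = \frac{5}{-4 + \frac{1}{112 + 64}} = \frac{5}{-4 + \frac{1}{176}} = \frac{5}{- \frac{703}{176}} = 5 \left(- \frac{176}{703}\right) = - \frac{880}{703} \approx -1.2518$)
$X + V{\left(h,a{\left(R{\left(3,6 \right)},5 \right)} \right)} = - \frac{880}{703} - 4 \left(-4 + 2 \cdot 5\right) = - \frac{880}{703} - 4 \left(-4 + 10\right) = - \frac{880}{703} - 24 = - \frac{17752}{703}$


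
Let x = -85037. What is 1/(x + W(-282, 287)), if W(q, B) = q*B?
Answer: -1/165971 ≈ -6.0251e-6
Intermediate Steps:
W(q, B) = B*q
1/(x + W(-282, 287)) = 1/(-85037 + 287*(-282)) = 1/(-85037 - 80934) = 1/(-165971) = -1/165971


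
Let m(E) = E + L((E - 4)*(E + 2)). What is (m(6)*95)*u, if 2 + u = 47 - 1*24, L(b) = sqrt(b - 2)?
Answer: 11970 + 1995*sqrt(14) ≈ 19435.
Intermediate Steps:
L(b) = sqrt(-2 + b)
m(E) = E + sqrt(-2 + (-4 + E)*(2 + E)) (m(E) = E + sqrt(-2 + (E - 4)*(E + 2)) = E + sqrt(-2 + (-4 + E)*(2 + E)))
u = 21 (u = -2 + (47 - 1*24) = -2 + (47 - 24) = -2 + 23 = 21)
(m(6)*95)*u = ((6 + sqrt(-10 + 6**2 - 2*6))*95)*21 = ((6 + sqrt(-10 + 36 - 12))*95)*21 = ((6 + sqrt(14))*95)*21 = (570 + 95*sqrt(14))*21 = 11970 + 1995*sqrt(14)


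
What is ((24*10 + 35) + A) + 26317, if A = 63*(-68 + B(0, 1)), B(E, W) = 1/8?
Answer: 178527/8 ≈ 22316.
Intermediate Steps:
B(E, W) = ⅛ (B(E, W) = 1*(⅛) = ⅛)
A = -34209/8 (A = 63*(-68 + ⅛) = 63*(-543/8) = -34209/8 ≈ -4276.1)
((24*10 + 35) + A) + 26317 = ((24*10 + 35) - 34209/8) + 26317 = ((240 + 35) - 34209/8) + 26317 = (275 - 34209/8) + 26317 = -32009/8 + 26317 = 178527/8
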